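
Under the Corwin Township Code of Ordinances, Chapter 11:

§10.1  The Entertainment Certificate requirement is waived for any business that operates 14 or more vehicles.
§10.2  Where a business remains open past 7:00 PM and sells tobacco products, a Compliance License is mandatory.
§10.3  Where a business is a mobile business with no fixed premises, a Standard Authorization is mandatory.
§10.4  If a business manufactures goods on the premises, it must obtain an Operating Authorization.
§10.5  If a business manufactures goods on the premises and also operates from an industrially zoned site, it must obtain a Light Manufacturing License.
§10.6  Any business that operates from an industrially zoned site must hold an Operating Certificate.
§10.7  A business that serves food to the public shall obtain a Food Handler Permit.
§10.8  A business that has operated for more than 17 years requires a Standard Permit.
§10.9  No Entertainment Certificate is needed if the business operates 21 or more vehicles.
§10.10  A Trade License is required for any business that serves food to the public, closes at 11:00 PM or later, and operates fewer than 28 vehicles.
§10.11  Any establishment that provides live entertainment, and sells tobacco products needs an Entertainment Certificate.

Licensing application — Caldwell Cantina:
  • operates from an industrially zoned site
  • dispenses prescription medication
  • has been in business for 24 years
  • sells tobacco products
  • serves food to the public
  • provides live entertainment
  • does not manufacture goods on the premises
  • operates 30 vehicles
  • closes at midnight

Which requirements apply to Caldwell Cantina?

§10.1 vehicles 30 ≥ 14 → exempt from Entertainment Certificate.
§10.2 closes midnight, after 7:00 PM; sells tobacco products → Compliance License required.
§10.3 operates from an industrially zoned site (not: is a mobile business with no fixed premises) → Standard Authorization not required.
§10.4 does not manufacture goods on the premises → Operating Authorization not required.
§10.5 does not manufacture goods on the premises; operates from an industrially zoned site → Light Manufacturing License not required.
§10.6 operates from an industrially zoned site → Operating Certificate required.
§10.7 serves food to the public → Food Handler Permit required.
§10.8 years in business 24 > 17 → Standard Permit required.
§10.9 vehicles 30 ≥ 21 → exempt from Entertainment Certificate.
§10.10 serves food to the public; closes midnight, after 11:00 PM; vehicles 30 ≥ 28 → Trade License not required.
§10.11 provides live entertainment; sells tobacco products → Entertainment Certificate required.

Compliance License, Food Handler Permit, Operating Certificate, Standard Permit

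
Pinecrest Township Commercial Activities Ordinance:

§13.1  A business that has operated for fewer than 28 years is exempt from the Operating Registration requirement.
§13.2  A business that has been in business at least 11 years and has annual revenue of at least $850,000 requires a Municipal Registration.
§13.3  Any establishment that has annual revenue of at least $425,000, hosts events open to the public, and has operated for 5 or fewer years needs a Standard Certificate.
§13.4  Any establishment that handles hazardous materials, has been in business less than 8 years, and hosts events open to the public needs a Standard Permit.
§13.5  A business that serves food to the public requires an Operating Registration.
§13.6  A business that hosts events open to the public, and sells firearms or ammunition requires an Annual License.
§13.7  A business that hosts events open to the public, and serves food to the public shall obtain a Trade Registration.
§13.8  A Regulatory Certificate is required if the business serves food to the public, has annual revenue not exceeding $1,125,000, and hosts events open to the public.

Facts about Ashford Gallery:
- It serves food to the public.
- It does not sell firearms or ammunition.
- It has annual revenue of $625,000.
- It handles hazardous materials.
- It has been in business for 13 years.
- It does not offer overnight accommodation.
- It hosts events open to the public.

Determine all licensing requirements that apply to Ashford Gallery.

Regulatory Certificate, Trade Registration

§13.1 years in business 13 < 28 → exempt from Operating Registration.
§13.2 years in business 13 ≥ 11; revenue $625,000 < $850,000 → Municipal Registration not required.
§13.3 revenue $625,000 ≥ $425,000; hosts events open to the public; years in business 13 > 5 → Standard Certificate not required.
§13.4 handles hazardous materials; years in business 13 ≥ 8; hosts events open to the public → Standard Permit not required.
§13.5 serves food to the public → Operating Registration required.
§13.6 hosts events open to the public; does not sell firearms or ammunition → Annual License not required.
§13.7 hosts events open to the public; serves food to the public → Trade Registration required.
§13.8 serves food to the public; revenue $625,000 ≤ $1,125,000; hosts events open to the public → Regulatory Certificate required.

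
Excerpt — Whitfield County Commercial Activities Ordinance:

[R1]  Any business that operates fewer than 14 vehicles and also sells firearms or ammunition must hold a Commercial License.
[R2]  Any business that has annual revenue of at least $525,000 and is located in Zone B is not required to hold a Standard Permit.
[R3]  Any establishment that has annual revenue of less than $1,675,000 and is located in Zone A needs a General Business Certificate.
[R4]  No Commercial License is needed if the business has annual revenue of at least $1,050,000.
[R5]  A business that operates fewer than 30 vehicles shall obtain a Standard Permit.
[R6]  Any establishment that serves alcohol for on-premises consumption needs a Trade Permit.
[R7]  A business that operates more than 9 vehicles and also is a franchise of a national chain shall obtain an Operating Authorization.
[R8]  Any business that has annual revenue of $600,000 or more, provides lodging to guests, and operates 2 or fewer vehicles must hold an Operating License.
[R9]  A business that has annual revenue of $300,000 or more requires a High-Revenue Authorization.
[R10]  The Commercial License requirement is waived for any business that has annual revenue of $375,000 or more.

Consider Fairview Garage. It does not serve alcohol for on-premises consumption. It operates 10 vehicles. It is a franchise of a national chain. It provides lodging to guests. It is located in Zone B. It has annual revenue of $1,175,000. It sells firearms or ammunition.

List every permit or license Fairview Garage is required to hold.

High-Revenue Authorization, Operating Authorization

[R1] vehicles 10 < 14; sells firearms or ammunition → Commercial License required.
[R2] revenue $1,175,000 ≥ $525,000; is located in Zone B → exempt from Standard Permit.
[R3] revenue $1,175,000 < $1,675,000; is located in Zone B (not: is located in Zone A) → General Business Certificate not required.
[R4] revenue $1,175,000 ≥ $1,050,000 → exempt from Commercial License.
[R5] vehicles 10 < 30 → Standard Permit required.
[R6] does not serve alcohol for on-premises consumption → Trade Permit not required.
[R7] vehicles 10 > 9; is a franchise of a national chain → Operating Authorization required.
[R8] revenue $1,175,000 ≥ $600,000; provides lodging to guests; vehicles 10 > 2 → Operating License not required.
[R9] revenue $1,175,000 ≥ $300,000 → High-Revenue Authorization required.
[R10] revenue $1,175,000 ≥ $375,000 → exempt from Commercial License.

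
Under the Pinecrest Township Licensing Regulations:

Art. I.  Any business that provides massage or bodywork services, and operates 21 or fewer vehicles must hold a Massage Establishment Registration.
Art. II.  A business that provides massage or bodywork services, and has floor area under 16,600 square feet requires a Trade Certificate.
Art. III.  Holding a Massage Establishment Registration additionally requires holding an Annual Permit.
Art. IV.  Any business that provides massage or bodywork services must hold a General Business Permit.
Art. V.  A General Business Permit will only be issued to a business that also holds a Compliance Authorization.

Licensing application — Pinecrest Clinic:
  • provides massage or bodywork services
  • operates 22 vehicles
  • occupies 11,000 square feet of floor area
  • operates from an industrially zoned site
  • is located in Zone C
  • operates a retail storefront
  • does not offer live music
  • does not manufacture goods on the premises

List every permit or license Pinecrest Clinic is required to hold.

Art. I. provides massage or bodywork services; vehicles 22 > 21 → Massage Establishment Registration not required.
Art. II. provides massage or bodywork services; floor area 11,000 square feet < 16,600 square feet → Trade Certificate required.
Art. III. Massage Establishment Registration is not required → no effect.
Art. IV. provides massage or bodywork services → General Business Permit required.
Art. V. General Business Permit is required → Compliance Authorization also required.

Compliance Authorization, General Business Permit, Trade Certificate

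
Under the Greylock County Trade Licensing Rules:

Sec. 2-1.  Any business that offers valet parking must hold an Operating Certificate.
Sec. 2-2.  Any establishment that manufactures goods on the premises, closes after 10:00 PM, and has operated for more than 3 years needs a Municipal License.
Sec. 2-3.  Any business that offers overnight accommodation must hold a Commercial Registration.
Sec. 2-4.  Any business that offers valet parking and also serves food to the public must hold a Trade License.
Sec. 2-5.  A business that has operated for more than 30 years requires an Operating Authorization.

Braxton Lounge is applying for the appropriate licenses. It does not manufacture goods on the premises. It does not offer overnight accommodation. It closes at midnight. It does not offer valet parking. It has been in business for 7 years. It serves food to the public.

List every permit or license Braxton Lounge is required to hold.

Sec. 2-1. does not offer valet parking → Operating Certificate not required.
Sec. 2-2. does not manufacture goods on the premises; closes midnight, after 10:00 PM; years in business 7 > 3 → Municipal License not required.
Sec. 2-3. does not offer overnight accommodation → Commercial Registration not required.
Sec. 2-4. does not offer valet parking; serves food to the public → Trade License not required.
Sec. 2-5. years in business 7 ≤ 30 → Operating Authorization not required.

None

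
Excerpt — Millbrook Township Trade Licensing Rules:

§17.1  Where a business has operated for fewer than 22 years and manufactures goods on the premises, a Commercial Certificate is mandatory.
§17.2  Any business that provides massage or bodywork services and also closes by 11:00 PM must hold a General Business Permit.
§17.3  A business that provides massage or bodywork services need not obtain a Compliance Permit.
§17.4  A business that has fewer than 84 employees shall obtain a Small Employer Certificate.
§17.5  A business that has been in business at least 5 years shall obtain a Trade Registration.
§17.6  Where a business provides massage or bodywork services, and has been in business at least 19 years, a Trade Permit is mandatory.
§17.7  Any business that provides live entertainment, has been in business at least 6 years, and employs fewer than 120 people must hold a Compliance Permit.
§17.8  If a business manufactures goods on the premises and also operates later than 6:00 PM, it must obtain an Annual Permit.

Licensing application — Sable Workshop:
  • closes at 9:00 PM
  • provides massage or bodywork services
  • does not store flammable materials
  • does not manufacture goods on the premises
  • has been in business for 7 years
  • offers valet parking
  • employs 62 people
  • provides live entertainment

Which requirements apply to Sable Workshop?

§17.1 years in business 7 < 22; does not manufacture goods on the premises → Commercial Certificate not required.
§17.2 provides massage or bodywork services; closes 9:00 PM, at/before 11:00 PM → General Business Permit required.
§17.3 provides massage or bodywork services → exempt from Compliance Permit.
§17.4 employees 62 < 84 → Small Employer Certificate required.
§17.5 years in business 7 ≥ 5 → Trade Registration required.
§17.6 provides massage or bodywork services; years in business 7 < 19 → Trade Permit not required.
§17.7 provides live entertainment; years in business 7 ≥ 6; employees 62 < 120 → Compliance Permit required.
§17.8 does not manufacture goods on the premises; closes 9:00 PM, after 6:00 PM → Annual Permit not required.

General Business Permit, Small Employer Certificate, Trade Registration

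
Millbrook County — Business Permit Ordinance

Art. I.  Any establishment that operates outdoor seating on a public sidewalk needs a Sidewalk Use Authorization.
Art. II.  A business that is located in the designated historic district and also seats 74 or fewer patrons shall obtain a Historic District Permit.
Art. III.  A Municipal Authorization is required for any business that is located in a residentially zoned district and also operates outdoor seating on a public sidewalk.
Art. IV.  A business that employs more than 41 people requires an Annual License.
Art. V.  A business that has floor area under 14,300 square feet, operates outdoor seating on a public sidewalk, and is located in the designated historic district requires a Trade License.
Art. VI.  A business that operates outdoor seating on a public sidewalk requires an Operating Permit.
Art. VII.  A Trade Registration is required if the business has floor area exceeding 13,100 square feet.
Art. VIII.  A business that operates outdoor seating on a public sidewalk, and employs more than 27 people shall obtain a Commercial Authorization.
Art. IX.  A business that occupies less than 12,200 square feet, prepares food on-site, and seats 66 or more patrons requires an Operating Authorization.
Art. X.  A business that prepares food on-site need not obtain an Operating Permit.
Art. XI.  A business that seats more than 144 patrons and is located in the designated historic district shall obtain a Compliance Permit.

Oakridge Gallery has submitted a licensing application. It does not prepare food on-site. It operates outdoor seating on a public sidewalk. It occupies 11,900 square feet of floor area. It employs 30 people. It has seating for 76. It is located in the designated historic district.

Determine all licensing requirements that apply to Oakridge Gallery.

Commercial Authorization, Operating Permit, Sidewalk Use Authorization, Trade License

Art. I. operates outdoor seating on a public sidewalk → Sidewalk Use Authorization required.
Art. II. is located in the designated historic district; seating 76 > 74 → Historic District Permit not required.
Art. III. is located in the designated historic district (not: is located in a residentially zoned district); operates outdoor seating on a public sidewalk → Municipal Authorization not required.
Art. IV. employees 30 ≤ 41 → Annual License not required.
Art. V. floor area 11,900 square feet < 14,300 square feet; operates outdoor seating on a public sidewalk; is located in the designated historic district → Trade License required.
Art. VI. operates outdoor seating on a public sidewalk → Operating Permit required.
Art. VII. floor area 11,900 square feet ≤ 13,100 square feet → Trade Registration not required.
Art. VIII. operates outdoor seating on a public sidewalk; employees 30 > 27 → Commercial Authorization required.
Art. IX. floor area 11,900 square feet < 12,200 square feet; does not prepare food on-site; seating 76 ≥ 66 → Operating Authorization not required.
Art. X. does not prepare food on-site → Operating Permit exemption does not apply.
Art. XI. seating 76 ≤ 144; is located in the designated historic district → Compliance Permit not required.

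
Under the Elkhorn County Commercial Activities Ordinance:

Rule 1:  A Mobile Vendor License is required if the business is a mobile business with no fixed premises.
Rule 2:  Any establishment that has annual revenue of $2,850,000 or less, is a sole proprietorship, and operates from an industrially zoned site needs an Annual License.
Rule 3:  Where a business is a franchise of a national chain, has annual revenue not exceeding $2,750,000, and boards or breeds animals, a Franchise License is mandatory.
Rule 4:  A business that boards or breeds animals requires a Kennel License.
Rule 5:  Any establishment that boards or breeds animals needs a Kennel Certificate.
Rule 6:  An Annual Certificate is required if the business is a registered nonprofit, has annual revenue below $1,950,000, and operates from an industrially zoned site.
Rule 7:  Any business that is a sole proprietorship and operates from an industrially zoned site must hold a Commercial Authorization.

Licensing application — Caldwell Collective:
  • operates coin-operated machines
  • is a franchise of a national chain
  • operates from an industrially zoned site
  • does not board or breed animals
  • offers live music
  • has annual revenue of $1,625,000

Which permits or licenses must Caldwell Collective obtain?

None

Rule 1: operates from an industrially zoned site (not: is a mobile business with no fixed premises) → Mobile Vendor License not required.
Rule 2: revenue $1,625,000 ≤ $2,850,000; is a franchise of a national chain (not: is a sole proprietorship); operates from an industrially zoned site → Annual License not required.
Rule 3: is a franchise of a national chain; revenue $1,625,000 ≤ $2,750,000; does not board or breed animals → Franchise License not required.
Rule 4: does not board or breed animals → Kennel License not required.
Rule 5: does not board or breed animals → Kennel Certificate not required.
Rule 6: is a franchise of a national chain (not: is a registered nonprofit); revenue $1,625,000 < $1,950,000; operates from an industrially zoned site → Annual Certificate not required.
Rule 7: is a franchise of a national chain (not: is a sole proprietorship); operates from an industrially zoned site → Commercial Authorization not required.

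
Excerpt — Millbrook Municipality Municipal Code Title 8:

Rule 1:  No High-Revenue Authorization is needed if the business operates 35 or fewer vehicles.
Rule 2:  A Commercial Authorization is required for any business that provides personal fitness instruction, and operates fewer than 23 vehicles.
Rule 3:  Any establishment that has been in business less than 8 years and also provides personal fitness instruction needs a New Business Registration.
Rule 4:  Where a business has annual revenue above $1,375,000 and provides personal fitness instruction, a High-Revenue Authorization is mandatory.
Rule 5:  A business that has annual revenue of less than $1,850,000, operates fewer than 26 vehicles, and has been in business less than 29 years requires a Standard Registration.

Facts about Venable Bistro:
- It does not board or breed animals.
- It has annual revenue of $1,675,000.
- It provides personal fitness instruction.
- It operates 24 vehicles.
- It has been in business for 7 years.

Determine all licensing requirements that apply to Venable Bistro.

Rule 1: vehicles 24 ≤ 35 → exempt from High-Revenue Authorization.
Rule 2: provides personal fitness instruction; vehicles 24 ≥ 23 → Commercial Authorization not required.
Rule 3: years in business 7 < 8; provides personal fitness instruction → New Business Registration required.
Rule 4: revenue $1,675,000 > $1,375,000; provides personal fitness instruction → High-Revenue Authorization required.
Rule 5: revenue $1,675,000 < $1,850,000; vehicles 24 < 26; years in business 7 < 29 → Standard Registration required.

New Business Registration, Standard Registration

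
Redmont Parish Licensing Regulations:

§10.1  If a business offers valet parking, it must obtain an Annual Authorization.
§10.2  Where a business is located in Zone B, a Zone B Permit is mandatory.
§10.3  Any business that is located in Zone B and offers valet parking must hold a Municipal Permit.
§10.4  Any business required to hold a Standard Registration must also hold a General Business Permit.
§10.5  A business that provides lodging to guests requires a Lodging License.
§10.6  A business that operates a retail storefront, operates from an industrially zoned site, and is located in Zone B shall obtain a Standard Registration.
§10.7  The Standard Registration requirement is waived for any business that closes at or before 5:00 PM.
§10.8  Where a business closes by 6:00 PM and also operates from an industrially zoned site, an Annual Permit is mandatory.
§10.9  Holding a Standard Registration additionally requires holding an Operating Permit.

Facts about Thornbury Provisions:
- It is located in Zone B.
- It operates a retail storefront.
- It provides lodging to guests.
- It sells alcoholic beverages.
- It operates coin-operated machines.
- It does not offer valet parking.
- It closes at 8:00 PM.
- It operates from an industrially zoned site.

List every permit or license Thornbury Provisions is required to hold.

General Business Permit, Lodging License, Operating Permit, Standard Registration, Zone B Permit

§10.1 does not offer valet parking → Annual Authorization not required.
§10.2 is located in Zone B → Zone B Permit required.
§10.3 is located in Zone B; does not offer valet parking → Municipal Permit not required.
§10.4 Standard Registration is required → General Business Permit also required.
§10.5 provides lodging to guests → Lodging License required.
§10.6 operates a retail storefront; operates from an industrially zoned site; is located in Zone B → Standard Registration required.
§10.7 closes 8:00 PM, after 5:00 PM → Standard Registration exemption does not apply.
§10.8 closes 8:00 PM, after 6:00 PM; operates from an industrially zoned site → Annual Permit not required.
§10.9 Standard Registration is required → Operating Permit also required.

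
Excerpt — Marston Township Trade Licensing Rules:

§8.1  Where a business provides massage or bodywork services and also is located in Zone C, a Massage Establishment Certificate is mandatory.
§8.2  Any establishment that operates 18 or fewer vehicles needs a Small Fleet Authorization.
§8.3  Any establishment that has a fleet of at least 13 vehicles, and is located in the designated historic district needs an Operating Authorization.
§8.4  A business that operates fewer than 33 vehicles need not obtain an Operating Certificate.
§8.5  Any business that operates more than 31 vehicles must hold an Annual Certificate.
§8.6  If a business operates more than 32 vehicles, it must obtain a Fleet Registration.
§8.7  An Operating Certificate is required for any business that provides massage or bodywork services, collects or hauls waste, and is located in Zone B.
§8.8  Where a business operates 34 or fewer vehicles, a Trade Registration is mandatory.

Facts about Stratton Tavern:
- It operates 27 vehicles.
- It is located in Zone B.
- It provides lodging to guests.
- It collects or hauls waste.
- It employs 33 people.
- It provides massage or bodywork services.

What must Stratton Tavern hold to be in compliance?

§8.1 provides massage or bodywork services; is located in Zone B (not: is located in Zone C) → Massage Establishment Certificate not required.
§8.2 vehicles 27 > 18 → Small Fleet Authorization not required.
§8.3 vehicles 27 ≥ 13; is located in Zone B (not: is located in the designated historic district) → Operating Authorization not required.
§8.4 vehicles 27 < 33 → exempt from Operating Certificate.
§8.5 vehicles 27 ≤ 31 → Annual Certificate not required.
§8.6 vehicles 27 ≤ 32 → Fleet Registration not required.
§8.7 provides massage or bodywork services; collects or hauls waste; is located in Zone B → Operating Certificate required.
§8.8 vehicles 27 ≤ 34 → Trade Registration required.

Trade Registration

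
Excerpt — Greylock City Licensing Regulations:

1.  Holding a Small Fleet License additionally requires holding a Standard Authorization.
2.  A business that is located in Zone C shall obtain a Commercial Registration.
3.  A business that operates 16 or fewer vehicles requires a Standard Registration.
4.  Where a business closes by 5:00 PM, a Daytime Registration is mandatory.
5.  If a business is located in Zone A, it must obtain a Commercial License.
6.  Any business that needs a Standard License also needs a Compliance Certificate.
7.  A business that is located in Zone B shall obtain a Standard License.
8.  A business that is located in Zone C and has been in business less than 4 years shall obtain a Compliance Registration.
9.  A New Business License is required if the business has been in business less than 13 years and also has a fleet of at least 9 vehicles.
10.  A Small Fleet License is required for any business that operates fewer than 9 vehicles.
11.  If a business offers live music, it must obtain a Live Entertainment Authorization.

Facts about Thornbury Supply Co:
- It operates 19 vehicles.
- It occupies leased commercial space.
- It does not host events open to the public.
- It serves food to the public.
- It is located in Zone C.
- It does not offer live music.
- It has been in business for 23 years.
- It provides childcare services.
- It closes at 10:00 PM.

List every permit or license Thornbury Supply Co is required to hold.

Commercial Registration

1. Small Fleet License is not required → no effect.
2. is located in Zone C → Commercial Registration required.
3. vehicles 19 > 16 → Standard Registration not required.
4. closes 10:00 PM, after 5:00 PM → Daytime Registration not required.
5. is located in Zone C (not: is located in Zone A) → Commercial License not required.
6. Standard License is not required → no effect.
7. is located in Zone C (not: is located in Zone B) → Standard License not required.
8. is located in Zone C; years in business 23 ≥ 4 → Compliance Registration not required.
9. years in business 23 ≥ 13; vehicles 19 ≥ 9 → New Business License not required.
10. vehicles 19 ≥ 9 → Small Fleet License not required.
11. does not offer live music → Live Entertainment Authorization not required.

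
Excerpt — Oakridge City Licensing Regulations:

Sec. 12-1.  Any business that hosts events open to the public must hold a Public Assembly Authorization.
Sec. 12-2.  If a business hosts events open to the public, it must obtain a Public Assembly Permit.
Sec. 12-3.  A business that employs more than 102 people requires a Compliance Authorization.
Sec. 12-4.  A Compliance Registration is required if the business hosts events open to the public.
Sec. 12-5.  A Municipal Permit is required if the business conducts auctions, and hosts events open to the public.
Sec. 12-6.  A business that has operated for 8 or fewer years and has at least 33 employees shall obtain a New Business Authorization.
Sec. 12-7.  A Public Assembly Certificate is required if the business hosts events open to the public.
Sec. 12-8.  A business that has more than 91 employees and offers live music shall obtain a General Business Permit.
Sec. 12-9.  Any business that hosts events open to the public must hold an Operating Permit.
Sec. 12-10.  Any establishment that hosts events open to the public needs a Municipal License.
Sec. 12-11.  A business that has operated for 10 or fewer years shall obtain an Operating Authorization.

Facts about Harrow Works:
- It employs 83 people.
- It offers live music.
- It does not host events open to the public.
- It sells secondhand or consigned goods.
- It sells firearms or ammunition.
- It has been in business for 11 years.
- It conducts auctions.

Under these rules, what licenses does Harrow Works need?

None

Sec. 12-1. does not host events open to the public → Public Assembly Authorization not required.
Sec. 12-2. does not host events open to the public → Public Assembly Permit not required.
Sec. 12-3. employees 83 ≤ 102 → Compliance Authorization not required.
Sec. 12-4. does not host events open to the public → Compliance Registration not required.
Sec. 12-5. conducts auctions; does not host events open to the public → Municipal Permit not required.
Sec. 12-6. years in business 11 > 8; employees 83 ≥ 33 → New Business Authorization not required.
Sec. 12-7. does not host events open to the public → Public Assembly Certificate not required.
Sec. 12-8. employees 83 ≤ 91; offers live music → General Business Permit not required.
Sec. 12-9. does not host events open to the public → Operating Permit not required.
Sec. 12-10. does not host events open to the public → Municipal License not required.
Sec. 12-11. years in business 11 > 10 → Operating Authorization not required.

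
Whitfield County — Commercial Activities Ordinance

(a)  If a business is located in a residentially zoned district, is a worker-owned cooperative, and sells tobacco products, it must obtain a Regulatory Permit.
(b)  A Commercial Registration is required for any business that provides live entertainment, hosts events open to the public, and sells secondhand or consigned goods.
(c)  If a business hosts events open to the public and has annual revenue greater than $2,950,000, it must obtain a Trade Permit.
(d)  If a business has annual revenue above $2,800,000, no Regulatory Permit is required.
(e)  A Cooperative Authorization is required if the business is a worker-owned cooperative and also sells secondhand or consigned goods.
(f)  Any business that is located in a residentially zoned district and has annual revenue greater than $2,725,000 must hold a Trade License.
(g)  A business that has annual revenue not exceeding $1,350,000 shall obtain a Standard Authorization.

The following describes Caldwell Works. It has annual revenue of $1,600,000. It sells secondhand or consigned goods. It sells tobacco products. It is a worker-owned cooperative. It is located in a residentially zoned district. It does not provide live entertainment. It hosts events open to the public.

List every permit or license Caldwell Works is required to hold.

Cooperative Authorization, Regulatory Permit

(a) is located in a residentially zoned district; is a worker-owned cooperative; sells tobacco products → Regulatory Permit required.
(b) does not provide live entertainment; hosts events open to the public; sells secondhand or consigned goods → Commercial Registration not required.
(c) hosts events open to the public; revenue $1,600,000 ≤ $2,950,000 → Trade Permit not required.
(d) revenue $1,600,000 ≤ $2,800,000 → Regulatory Permit exemption does not apply.
(e) is a worker-owned cooperative; sells secondhand or consigned goods → Cooperative Authorization required.
(f) is located in a residentially zoned district; revenue $1,600,000 ≤ $2,725,000 → Trade License not required.
(g) revenue $1,600,000 > $1,350,000 → Standard Authorization not required.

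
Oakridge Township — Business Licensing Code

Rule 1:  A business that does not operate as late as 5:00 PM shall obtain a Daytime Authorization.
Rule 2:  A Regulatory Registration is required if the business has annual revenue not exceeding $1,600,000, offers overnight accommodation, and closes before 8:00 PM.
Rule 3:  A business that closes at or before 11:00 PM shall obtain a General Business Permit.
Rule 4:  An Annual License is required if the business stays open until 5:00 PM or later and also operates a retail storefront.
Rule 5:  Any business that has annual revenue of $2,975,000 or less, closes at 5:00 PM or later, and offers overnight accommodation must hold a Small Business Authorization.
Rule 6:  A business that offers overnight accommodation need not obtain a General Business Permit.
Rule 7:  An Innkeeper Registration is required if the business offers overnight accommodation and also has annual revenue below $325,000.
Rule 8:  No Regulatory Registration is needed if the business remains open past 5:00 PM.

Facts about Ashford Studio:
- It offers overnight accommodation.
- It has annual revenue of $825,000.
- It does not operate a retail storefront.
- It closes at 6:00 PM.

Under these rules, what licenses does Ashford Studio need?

Small Business Authorization

Rule 1: closes 6:00 PM, after 5:00 PM → Daytime Authorization not required.
Rule 2: revenue $825,000 ≤ $1,600,000; offers overnight accommodation; closes 6:00 PM, at/before 8:00 PM → Regulatory Registration required.
Rule 3: closes 6:00 PM, at/before 11:00 PM → General Business Permit required.
Rule 4: closes 6:00 PM, after 5:00 PM; does not operate a retail storefront → Annual License not required.
Rule 5: revenue $825,000 ≤ $2,975,000; closes 6:00 PM, after 5:00 PM; offers overnight accommodation → Small Business Authorization required.
Rule 6: offers overnight accommodation → exempt from General Business Permit.
Rule 7: offers overnight accommodation; revenue $825,000 ≥ $325,000 → Innkeeper Registration not required.
Rule 8: closes 6:00 PM, after 5:00 PM → exempt from Regulatory Registration.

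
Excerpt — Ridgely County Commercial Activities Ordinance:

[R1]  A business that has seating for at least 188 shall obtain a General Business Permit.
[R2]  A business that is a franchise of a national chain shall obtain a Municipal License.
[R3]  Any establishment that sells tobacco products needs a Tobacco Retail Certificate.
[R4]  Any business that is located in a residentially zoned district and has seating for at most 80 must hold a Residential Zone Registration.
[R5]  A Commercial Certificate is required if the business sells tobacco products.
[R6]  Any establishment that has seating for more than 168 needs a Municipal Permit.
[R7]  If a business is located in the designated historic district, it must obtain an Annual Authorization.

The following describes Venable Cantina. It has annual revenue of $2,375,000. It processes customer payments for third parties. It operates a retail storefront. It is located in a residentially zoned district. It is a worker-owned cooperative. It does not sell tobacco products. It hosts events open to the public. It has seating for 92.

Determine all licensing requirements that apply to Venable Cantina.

None

[R1] seating 92 < 188 → General Business Permit not required.
[R2] is a worker-owned cooperative (not: is a franchise of a national chain) → Municipal License not required.
[R3] does not sell tobacco products → Tobacco Retail Certificate not required.
[R4] is located in a residentially zoned district; seating 92 > 80 → Residential Zone Registration not required.
[R5] does not sell tobacco products → Commercial Certificate not required.
[R6] seating 92 ≤ 168 → Municipal Permit not required.
[R7] is located in a residentially zoned district (not: is located in the designated historic district) → Annual Authorization not required.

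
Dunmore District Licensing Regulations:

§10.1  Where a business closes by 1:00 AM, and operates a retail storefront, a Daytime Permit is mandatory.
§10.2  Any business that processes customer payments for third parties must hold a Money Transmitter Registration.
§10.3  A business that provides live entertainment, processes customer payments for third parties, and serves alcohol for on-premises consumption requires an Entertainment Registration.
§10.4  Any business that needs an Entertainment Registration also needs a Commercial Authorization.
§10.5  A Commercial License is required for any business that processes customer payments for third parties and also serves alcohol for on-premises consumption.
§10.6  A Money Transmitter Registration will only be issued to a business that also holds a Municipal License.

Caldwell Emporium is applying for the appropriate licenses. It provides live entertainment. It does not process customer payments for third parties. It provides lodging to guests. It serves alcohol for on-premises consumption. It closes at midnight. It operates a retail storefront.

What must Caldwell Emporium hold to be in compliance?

Daytime Permit

§10.1 closes midnight, at/before 1:00 AM; operates a retail storefront → Daytime Permit required.
§10.2 does not process customer payments for third parties → Money Transmitter Registration not required.
§10.3 provides live entertainment; does not process customer payments for third parties; serves alcohol for on-premises consumption → Entertainment Registration not required.
§10.4 Entertainment Registration is not required → no effect.
§10.5 does not process customer payments for third parties; serves alcohol for on-premises consumption → Commercial License not required.
§10.6 Money Transmitter Registration is not required → no effect.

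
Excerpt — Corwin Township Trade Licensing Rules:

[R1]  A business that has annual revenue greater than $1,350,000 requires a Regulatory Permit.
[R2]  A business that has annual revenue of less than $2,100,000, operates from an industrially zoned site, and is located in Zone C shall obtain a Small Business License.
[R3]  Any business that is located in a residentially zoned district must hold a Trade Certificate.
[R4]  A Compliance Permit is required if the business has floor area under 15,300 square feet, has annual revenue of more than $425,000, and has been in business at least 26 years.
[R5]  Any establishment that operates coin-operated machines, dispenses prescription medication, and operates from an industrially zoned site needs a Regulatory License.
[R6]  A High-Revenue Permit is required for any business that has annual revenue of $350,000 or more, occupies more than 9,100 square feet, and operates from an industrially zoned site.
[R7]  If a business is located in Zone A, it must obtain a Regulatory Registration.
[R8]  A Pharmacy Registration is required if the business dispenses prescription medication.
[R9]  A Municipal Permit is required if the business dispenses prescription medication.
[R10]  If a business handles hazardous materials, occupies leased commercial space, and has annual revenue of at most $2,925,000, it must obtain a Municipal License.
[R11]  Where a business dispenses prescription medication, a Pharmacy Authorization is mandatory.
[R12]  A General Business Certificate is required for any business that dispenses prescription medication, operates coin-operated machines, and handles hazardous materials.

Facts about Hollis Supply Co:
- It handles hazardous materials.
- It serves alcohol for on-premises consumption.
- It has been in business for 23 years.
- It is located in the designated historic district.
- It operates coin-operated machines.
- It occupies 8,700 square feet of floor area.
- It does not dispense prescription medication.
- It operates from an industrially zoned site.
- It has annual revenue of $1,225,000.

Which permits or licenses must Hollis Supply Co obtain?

None

[R1] revenue $1,225,000 ≤ $1,350,000 → Regulatory Permit not required.
[R2] revenue $1,225,000 < $2,100,000; operates from an industrially zoned site; is located in the designated historic district (not: is located in Zone C) → Small Business License not required.
[R3] is located in the designated historic district (not: is located in a residentially zoned district) → Trade Certificate not required.
[R4] floor area 8,700 square feet < 15,300 square feet; revenue $1,225,000 > $425,000; years in business 23 < 26 → Compliance Permit not required.
[R5] operates coin-operated machines; does not dispense prescription medication; operates from an industrially zoned site → Regulatory License not required.
[R6] revenue $1,225,000 ≥ $350,000; floor area 8,700 square feet ≤ 9,100 square feet; operates from an industrially zoned site → High-Revenue Permit not required.
[R7] is located in the designated historic district (not: is located in Zone A) → Regulatory Registration not required.
[R8] does not dispense prescription medication → Pharmacy Registration not required.
[R9] does not dispense prescription medication → Municipal Permit not required.
[R10] handles hazardous materials; operates from an industrially zoned site (not: occupies leased commercial space); revenue $1,225,000 ≤ $2,925,000 → Municipal License not required.
[R11] does not dispense prescription medication → Pharmacy Authorization not required.
[R12] does not dispense prescription medication; operates coin-operated machines; handles hazardous materials → General Business Certificate not required.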